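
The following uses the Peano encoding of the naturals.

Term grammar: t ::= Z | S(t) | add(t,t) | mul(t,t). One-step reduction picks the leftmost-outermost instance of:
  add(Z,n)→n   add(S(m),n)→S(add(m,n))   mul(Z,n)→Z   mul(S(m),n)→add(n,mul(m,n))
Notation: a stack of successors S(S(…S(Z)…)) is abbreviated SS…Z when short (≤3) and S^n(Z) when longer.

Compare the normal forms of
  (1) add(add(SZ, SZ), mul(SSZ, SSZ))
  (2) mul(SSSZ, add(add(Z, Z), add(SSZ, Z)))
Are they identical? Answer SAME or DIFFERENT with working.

Term A:
  start: add(add(SZ, SZ), mul(SSZ, SSZ))
  →1  add(S(add(Z, SZ)), mul(SSZ, SSZ))
  →2  S(add(add(Z, SZ), mul(SSZ, SSZ)))
  →3  S(add(SZ, mul(SSZ, SSZ)))
  →4  S(S(add(Z, mul(SSZ, SSZ))))
  →5  S(S(mul(SSZ, SSZ)))
  →6  S(S(add(SSZ, mul(SZ, SSZ))))
  →7  S(S(S(add(SZ, mul(SZ, SSZ)))))
  →8  S(S(S(S(add(Z, mul(SZ, SSZ))))))
  →9  S(S(S(S(mul(SZ, SSZ)))))
  →10  S(S(S(S(add(SSZ, mul(Z, SSZ))))))
  →11  S(S(S(S(S(add(SZ, mul(Z, SSZ)))))))
  →12  S(S(S(S(S(S(add(Z, mul(Z, SSZ))))))))
  →13  S(S(S(S(S(S(mul(Z, SSZ)))))))
  →14  S^6(Z)

Term B:
  start: mul(SSSZ, add(add(Z, Z), add(SSZ, Z)))
  →1  add(add(add(Z, Z), add(SSZ, Z)), mul(SSZ, add(add(Z, Z), add(SSZ, Z))))
  →2  add(add(Z, add(SSZ, Z)), mul(SSZ, add(add(Z, Z), add(SSZ, Z))))
  →3  add(add(SSZ, Z), mul(SSZ, add(add(Z, Z), add(SSZ, Z))))
  →4  add(S(add(SZ, Z)), mul(SSZ, add(add(Z, Z), add(SSZ, Z))))
  →5  S(add(add(SZ, Z), mul(SSZ, add(add(Z, Z), add(SSZ, Z)))))
  →6  S(add(S(add(Z, Z)), mul(SSZ, add(add(Z, Z), add(SSZ, Z)))))
  →7  S(S(add(add(Z, Z), mul(SSZ, add(add(Z, Z), add(SSZ, Z))))))
  →8  S(S(add(Z, mul(SSZ, add(add(Z, Z), add(SSZ, Z))))))
  →9  S(S(mul(SSZ, add(add(Z, Z), add(SSZ, Z)))))
  →10  S(S(add(add(add(Z, Z), add(SSZ, Z)), mul(SZ, add(add(Z, Z), add(SSZ, Z))))))
  →11  S(S(add(add(Z, add(SSZ, Z)), mul(SZ, add(add(Z, Z), add(SSZ, Z))))))
  →12  S(S(add(add(SSZ, Z), mul(SZ, add(add(Z, Z), add(SSZ, Z))))))
  →13  S(S(add(S(add(SZ, Z)), mul(SZ, add(add(Z, Z), add(SSZ, Z))))))
  →14  S(S(S(add(add(SZ, Z), mul(SZ, add(add(Z, Z), add(SSZ, Z)))))))
  →15  S(S(S(add(S(add(Z, Z)), mul(SZ, add(add(Z, Z), add(SSZ, Z)))))))
  →16  S(S(S(S(add(add(Z, Z), mul(SZ, add(add(Z, Z), add(SSZ, Z))))))))
  →17  S(S(S(S(add(Z, mul(SZ, add(add(Z, Z), add(SSZ, Z))))))))
  →18  S(S(S(S(mul(SZ, add(add(Z, Z), add(SSZ, Z)))))))
  →19  S(S(S(S(add(add(add(Z, Z), add(SSZ, Z)), mul(Z, add(add(Z, Z), add(SSZ, Z))))))))
  →20  S(S(S(S(add(add(Z, add(SSZ, Z)), mul(Z, add(add(Z, Z), add(SSZ, Z))))))))
  →21  S(S(S(S(add(add(SSZ, Z), mul(Z, add(add(Z, Z), add(SSZ, Z))))))))
  →22  S(S(S(S(add(S(add(SZ, Z)), mul(Z, add(add(Z, Z), add(SSZ, Z))))))))
  →23  S(S(S(S(S(add(add(SZ, Z), mul(Z, add(add(Z, Z), add(SSZ, Z)))))))))
  →24  S(S(S(S(S(add(S(add(Z, Z)), mul(Z, add(add(Z, Z), add(SSZ, Z)))))))))
  →25  S(S(S(S(S(S(add(add(Z, Z), mul(Z, add(add(Z, Z), add(SSZ, Z))))))))))
  →26  S(S(S(S(S(S(add(Z, mul(Z, add(add(Z, Z), add(SSZ, Z))))))))))
  →27  S(S(S(S(S(S(mul(Z, add(add(Z, Z), add(SSZ, Z)))))))))
  →28  S^6(Z)

Answer: SAME — A ⇓ S^6(Z), B ⇓ S^6(Z)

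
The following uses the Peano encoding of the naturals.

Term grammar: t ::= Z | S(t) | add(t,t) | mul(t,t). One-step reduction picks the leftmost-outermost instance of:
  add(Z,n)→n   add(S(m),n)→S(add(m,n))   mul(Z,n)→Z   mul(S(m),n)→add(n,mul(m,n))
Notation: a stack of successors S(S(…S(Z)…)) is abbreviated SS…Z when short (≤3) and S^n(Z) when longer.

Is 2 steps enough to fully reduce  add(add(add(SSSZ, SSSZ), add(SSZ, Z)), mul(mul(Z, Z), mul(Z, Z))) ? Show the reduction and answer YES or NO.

  start: add(add(add(SSSZ, SSSZ), add(SSZ, Z)), mul(mul(Z, Z), mul(Z, Z)))
  [1] add(add(S(add(SSZ, SSSZ)), add(SSZ, Z)), mul(mul(Z, Z), mul(Z, Z)))
  [2] add(S(add(add(SSZ, SSSZ), add(SSZ, Z))), mul(mul(Z, Z), mul(Z, Z)))

Answer: NO — after 2 steps the term is add(S(add(add(SSZ, SSSZ), add(SSZ, Z))), mul(mul(Z, Z), mul(Z, Z))), not yet normal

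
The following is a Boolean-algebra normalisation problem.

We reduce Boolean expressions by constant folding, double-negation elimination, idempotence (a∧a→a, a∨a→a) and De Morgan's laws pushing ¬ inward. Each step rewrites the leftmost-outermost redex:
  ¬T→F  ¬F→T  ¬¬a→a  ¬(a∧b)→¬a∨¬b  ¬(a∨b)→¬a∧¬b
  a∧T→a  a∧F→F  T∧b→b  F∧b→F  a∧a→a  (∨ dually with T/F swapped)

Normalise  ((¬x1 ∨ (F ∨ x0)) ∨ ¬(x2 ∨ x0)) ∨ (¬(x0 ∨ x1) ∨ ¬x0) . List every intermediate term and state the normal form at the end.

Answer: normal form = ((¬x1 ∨ x0) ∨ (¬x2 ∧ ¬x0)) ∨ ((¬x0 ∧ ¬x1) ∨ ¬x0)  (in 3 steps)

Working:
  start: ((¬x1 ∨ (F ∨ x0)) ∨ ¬(x2 ∨ x0)) ∨ (¬(x0 ∨ x1) ∨ ¬x0)
  step 1: ((¬x1 ∨ x0) ∨ ¬(x2 ∨ x0)) ∨ (¬(x0 ∨ x1) ∨ ¬x0)
  step 2: ((¬x1 ∨ x0) ∨ (¬x2 ∧ ¬x0)) ∨ (¬(x0 ∨ x1) ∨ ¬x0)
  step 3: ((¬x1 ∨ x0) ∨ (¬x2 ∧ ¬x0)) ∨ ((¬x0 ∧ ¬x1) ∨ ¬x0)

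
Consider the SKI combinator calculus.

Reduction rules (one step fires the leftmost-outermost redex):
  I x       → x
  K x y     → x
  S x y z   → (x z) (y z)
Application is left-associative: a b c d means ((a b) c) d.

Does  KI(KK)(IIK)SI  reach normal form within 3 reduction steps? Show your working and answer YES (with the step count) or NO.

  start: KI(KK)(IIK)SI
  →1  I(IIK)SI
  →2  IIKSI
  →3  IKSI

Answer: NO — after 3 steps the term is IKSI, not yet normal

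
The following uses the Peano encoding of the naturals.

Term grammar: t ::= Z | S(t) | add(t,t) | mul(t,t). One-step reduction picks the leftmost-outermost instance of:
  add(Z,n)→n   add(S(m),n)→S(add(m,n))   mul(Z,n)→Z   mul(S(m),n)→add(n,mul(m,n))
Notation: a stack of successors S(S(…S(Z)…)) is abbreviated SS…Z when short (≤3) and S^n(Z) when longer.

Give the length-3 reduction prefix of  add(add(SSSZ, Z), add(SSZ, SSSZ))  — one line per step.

  start: add(add(SSSZ, Z), add(SSZ, SSSZ))
  [1] add(S(add(SSZ, Z)), add(SSZ, SSSZ))
  [2] S(add(add(SSZ, Z), add(SSZ, SSSZ)))
  [3] S(add(S(add(SZ, Z)), add(SSZ, SSSZ)))

Answer: after 3 steps: S(add(S(add(SZ, Z)), add(SSZ, SSSZ)))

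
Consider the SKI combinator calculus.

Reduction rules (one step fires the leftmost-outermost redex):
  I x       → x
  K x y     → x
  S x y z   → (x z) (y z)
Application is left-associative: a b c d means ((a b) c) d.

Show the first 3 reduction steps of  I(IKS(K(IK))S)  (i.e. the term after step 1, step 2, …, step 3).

  start: I(IKS(K(IK))S)
  step 1: IKS(K(IK))S
  step 2: KS(K(IK))S
  step 3: SS

Answer: after 3 steps: SS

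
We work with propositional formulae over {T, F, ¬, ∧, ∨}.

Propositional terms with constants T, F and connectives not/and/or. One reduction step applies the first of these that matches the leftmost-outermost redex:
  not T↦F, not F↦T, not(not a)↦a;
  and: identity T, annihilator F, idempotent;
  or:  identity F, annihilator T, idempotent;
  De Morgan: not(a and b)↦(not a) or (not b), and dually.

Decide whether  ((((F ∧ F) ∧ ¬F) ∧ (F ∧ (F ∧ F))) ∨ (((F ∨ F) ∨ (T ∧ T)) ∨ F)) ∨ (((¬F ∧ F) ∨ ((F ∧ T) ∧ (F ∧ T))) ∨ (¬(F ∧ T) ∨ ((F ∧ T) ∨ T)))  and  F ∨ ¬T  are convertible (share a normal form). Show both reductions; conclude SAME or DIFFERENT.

Answer: DIFFERENT — A ⇓ T, B ⇓ F

Reduction:
Term A:
  start: ((((F ∧ F) ∧ ¬F) ∧ (F ∧ (F ∧ F))) ∨ (((F ∨ F) ∨ (T ∧ T)) ∨ F)) ∨ (((¬F ∧ F) ∨ ((F ∧ T) ∧ (F ∧ T))) ∨ (¬(F ∧ T) ∨ ((F ∧ T) ∨ T)))
  →1  (((F ∧ ¬F) ∧ (F ∧ (F ∧ F))) ∨ (((F ∨ F) ∨ (T ∧ T)) ∨ F)) ∨ (((¬F ∧ F) ∨ ((F ∧ T) ∧ (F ∧ T))) ∨ (¬(F ∧ T) ∨ ((F ∧ T) ∨ T)))
  →2  ((F ∧ (F ∧ (F ∧ F))) ∨ (((F ∨ F) ∨ (T ∧ T)) ∨ F)) ∨ (((¬F ∧ F) ∨ ((F ∧ T) ∧ (F ∧ T))) ∨ (¬(F ∧ T) ∨ ((F ∧ T) ∨ T)))
  →3  (F ∨ (((F ∨ F) ∨ (T ∧ T)) ∨ F)) ∨ (((¬F ∧ F) ∨ ((F ∧ T) ∧ (F ∧ T))) ∨ (¬(F ∧ T) ∨ ((F ∧ T) ∨ T)))
  →4  (((F ∨ F) ∨ (T ∧ T)) ∨ F) ∨ (((¬F ∧ F) ∨ ((F ∧ T) ∧ (F ∧ T))) ∨ (¬(F ∧ T) ∨ ((F ∧ T) ∨ T)))
  →5  ((F ∨ F) ∨ (T ∧ T)) ∨ (((¬F ∧ F) ∨ ((F ∧ T) ∧ (F ∧ T))) ∨ (¬(F ∧ T) ∨ ((F ∧ T) ∨ T)))
  →6  (F ∨ (T ∧ T)) ∨ (((¬F ∧ F) ∨ ((F ∧ T) ∧ (F ∧ T))) ∨ (¬(F ∧ T) ∨ ((F ∧ T) ∨ T)))
  →7  (T ∧ T) ∨ (((¬F ∧ F) ∨ ((F ∧ T) ∧ (F ∧ T))) ∨ (¬(F ∧ T) ∨ ((F ∧ T) ∨ T)))
  →8  T ∨ (((¬F ∧ F) ∨ ((F ∧ T) ∧ (F ∧ T))) ∨ (¬(F ∧ T) ∨ ((F ∧ T) ∨ T)))
  →9  T

Term B:
  start: F ∨ ¬T
  →1  ¬T
  →2  F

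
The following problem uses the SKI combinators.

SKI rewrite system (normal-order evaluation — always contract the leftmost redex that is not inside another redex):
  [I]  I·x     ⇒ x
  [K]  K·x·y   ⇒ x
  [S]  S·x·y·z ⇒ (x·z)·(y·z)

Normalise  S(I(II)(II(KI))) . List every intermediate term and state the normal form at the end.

Answer: normal form = S(KI)  (in 5 steps)

Derivation:
  start: S(I(II)(II(KI)))
  →1  S(II(II(KI)))
  →2  S(I(II(KI)))
  →3  S(II(KI))
  →4  S(I(KI))
  →5  S(KI)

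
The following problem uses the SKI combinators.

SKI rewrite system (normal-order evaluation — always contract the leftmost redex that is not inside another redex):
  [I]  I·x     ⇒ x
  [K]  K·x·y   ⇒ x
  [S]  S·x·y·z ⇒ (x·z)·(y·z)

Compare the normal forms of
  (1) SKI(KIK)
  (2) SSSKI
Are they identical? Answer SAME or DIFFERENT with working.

Answer: SAME — A ⇓ I, B ⇓ I

Derivation:
Term A:
  start: SKI(KIK)
  →1  K(KIK)(I(KIK))
  →2  KIK
  →3  I

Term B:
  start: SSSKI
  →1  SK(SK)I
  →2  KI(SKI)
  →3  I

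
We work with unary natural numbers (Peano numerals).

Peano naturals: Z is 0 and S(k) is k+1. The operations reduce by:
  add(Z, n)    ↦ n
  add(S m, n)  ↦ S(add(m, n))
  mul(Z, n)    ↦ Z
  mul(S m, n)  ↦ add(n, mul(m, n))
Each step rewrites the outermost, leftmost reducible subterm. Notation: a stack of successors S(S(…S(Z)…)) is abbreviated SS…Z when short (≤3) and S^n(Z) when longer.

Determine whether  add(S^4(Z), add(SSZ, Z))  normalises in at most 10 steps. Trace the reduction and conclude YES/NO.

Answer: YES — reaches normal form S^6(Z) in 8 ≤ 10 steps

Reduction:
  start: add(S^4(Z), add(SSZ, Z))
  [1] S(add(SSSZ, add(SSZ, Z)))
  [2] S(S(add(SSZ, add(SSZ, Z))))
  [3] S(S(S(add(SZ, add(SSZ, Z)))))
  [4] S(S(S(S(add(Z, add(SSZ, Z))))))
  [5] S(S(S(S(add(SSZ, Z)))))
  [6] S(S(S(S(S(add(SZ, Z))))))
  [7] S(S(S(S(S(S(add(Z, Z)))))))
  [8] S^6(Z)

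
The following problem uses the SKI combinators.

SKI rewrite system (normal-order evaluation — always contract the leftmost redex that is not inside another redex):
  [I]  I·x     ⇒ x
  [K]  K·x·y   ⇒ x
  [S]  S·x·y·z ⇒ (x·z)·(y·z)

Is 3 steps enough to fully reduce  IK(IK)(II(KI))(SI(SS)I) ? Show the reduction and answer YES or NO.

Answer: NO — after 3 steps the term is K(SI(SS)I), not yet normal

Derivation:
  start: IK(IK)(II(KI))(SI(SS)I)
  [1] K(IK)(II(KI))(SI(SS)I)
  [2] IK(SI(SS)I)
  [3] K(SI(SS)I)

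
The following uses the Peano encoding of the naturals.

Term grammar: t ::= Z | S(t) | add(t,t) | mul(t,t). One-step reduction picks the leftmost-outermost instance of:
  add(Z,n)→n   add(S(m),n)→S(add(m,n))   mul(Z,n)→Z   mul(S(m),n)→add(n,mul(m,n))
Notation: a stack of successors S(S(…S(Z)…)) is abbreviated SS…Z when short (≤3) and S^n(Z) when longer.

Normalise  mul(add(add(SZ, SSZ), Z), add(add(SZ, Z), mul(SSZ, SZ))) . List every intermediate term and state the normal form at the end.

  start: mul(add(add(SZ, SSZ), Z), add(add(SZ, Z), mul(SSZ, SZ)))
  [1] mul(add(S(add(Z, SSZ)), Z), add(add(SZ, Z), mul(SSZ, SZ)))
  [2] mul(S(add(add(Z, SSZ), Z)), add(add(SZ, Z), mul(SSZ, SZ)))
  [3] add(add(add(SZ, Z), mul(SSZ, SZ)), mul(add(add(Z, SSZ), Z), add(add(SZ, Z), mul(SSZ, SZ))))
  [4] add(add(S(add(Z, Z)), mul(SSZ, SZ)), mul(add(add(Z, SSZ), Z), add(add(SZ, Z), mul(SSZ, SZ))))
  [5] add(S(add(add(Z, Z), mul(SSZ, SZ))), mul(add(add(Z, SSZ), Z), add(add(SZ, Z), mul(SSZ, SZ))))
  [6] S(add(add(add(Z, Z), mul(SSZ, SZ)), mul(add(add(Z, SSZ), Z), add(add(SZ, Z), mul(SSZ, SZ)))))
  [7] S(add(add(Z, mul(SSZ, SZ)), mul(add(add(Z, SSZ), Z), add(add(SZ, Z), mul(SSZ, SZ)))))
  [8] S(add(mul(SSZ, SZ), mul(add(add(Z, SSZ), Z), add(add(SZ, Z), mul(SSZ, SZ)))))
  [9] S(add(add(SZ, mul(SZ, SZ)), mul(add(add(Z, SSZ), Z), add(add(SZ, Z), mul(SSZ, SZ)))))
  [10] S(add(S(add(Z, mul(SZ, SZ))), mul(add(add(Z, SSZ), Z), add(add(SZ, Z), mul(SSZ, SZ)))))
  [11] S(S(add(add(Z, mul(SZ, SZ)), mul(add(add(Z, SSZ), Z), add(add(SZ, Z), mul(SSZ, SZ))))))
  [12] S(S(add(mul(SZ, SZ), mul(add(add(Z, SSZ), Z), add(add(SZ, Z), mul(SSZ, SZ))))))
  [13] S(S(add(add(SZ, mul(Z, SZ)), mul(add(add(Z, SSZ), Z), add(add(SZ, Z), mul(SSZ, SZ))))))
  [14] S(S(add(S(add(Z, mul(Z, SZ))), mul(add(add(Z, SSZ), Z), add(add(SZ, Z), mul(SSZ, SZ))))))
  [15] S(S(S(add(add(Z, mul(Z, SZ)), mul(add(add(Z, SSZ), Z), add(add(SZ, Z), mul(SSZ, SZ)))))))
  [16] S(S(S(add(mul(Z, SZ), mul(add(add(Z, SSZ), Z), add(add(SZ, Z), mul(SSZ, SZ)))))))
  [17] S(S(S(add(Z, mul(add(add(Z, SSZ), Z), add(add(SZ, Z), mul(SSZ, SZ)))))))
  [18] S(S(S(mul(add(add(Z, SSZ), Z), add(add(SZ, Z), mul(SSZ, SZ))))))
  [19] S(S(S(mul(add(SSZ, Z), add(add(SZ, Z), mul(SSZ, SZ))))))
  [20] S(S(S(mul(S(add(SZ, Z)), add(add(SZ, Z), mul(SSZ, SZ))))))
  [21] S(S(S(add(add(add(SZ, Z), mul(SSZ, SZ)), mul(add(SZ, Z), add(add(SZ, Z), mul(SSZ, SZ)))))))
  [22] S(S(S(add(add(S(add(Z, Z)), mul(SSZ, SZ)), mul(add(SZ, Z), add(add(SZ, Z), mul(SSZ, SZ)))))))
  [23] S(S(S(add(S(add(add(Z, Z), mul(SSZ, SZ))), mul(add(SZ, Z), add(add(SZ, Z), mul(SSZ, SZ)))))))
  [24] S(S(S(S(add(add(add(Z, Z), mul(SSZ, SZ)), mul(add(SZ, Z), add(add(SZ, Z), mul(SSZ, SZ))))))))
  [25] S(S(S(S(add(add(Z, mul(SSZ, SZ)), mul(add(SZ, Z), add(add(SZ, Z), mul(SSZ, SZ))))))))
  [26] S(S(S(S(add(mul(SSZ, SZ), mul(add(SZ, Z), add(add(SZ, Z), mul(SSZ, SZ))))))))
  [27] S(S(S(S(add(add(SZ, mul(SZ, SZ)), mul(add(SZ, Z), add(add(SZ, Z), mul(SSZ, SZ))))))))
  [28] S(S(S(S(add(S(add(Z, mul(SZ, SZ))), mul(add(SZ, Z), add(add(SZ, Z), mul(SSZ, SZ))))))))
  [29] S(S(S(S(S(add(add(Z, mul(SZ, SZ)), mul(add(SZ, Z), add(add(SZ, Z), mul(SSZ, SZ)))))))))
  [30] S(S(S(S(S(add(mul(SZ, SZ), mul(add(SZ, Z), add(add(SZ, Z), mul(SSZ, SZ)))))))))
  [31] S(S(S(S(S(add(add(SZ, mul(Z, SZ)), mul(add(SZ, Z), add(add(SZ, Z), mul(SSZ, SZ)))))))))
  [32] S(S(S(S(S(add(S(add(Z, mul(Z, SZ))), mul(add(SZ, Z), add(add(SZ, Z), mul(SSZ, SZ)))))))))
  [33] S(S(S(S(S(S(add(add(Z, mul(Z, SZ)), mul(add(SZ, Z), add(add(SZ, Z), mul(SSZ, SZ))))))))))
  [34] S(S(S(S(S(S(add(mul(Z, SZ), mul(add(SZ, Z), add(add(SZ, Z), mul(SSZ, SZ))))))))))
  [35] S(S(S(S(S(S(add(Z, mul(add(SZ, Z), add(add(SZ, Z), mul(SSZ, SZ))))))))))
  [36] S(S(S(S(S(S(mul(add(SZ, Z), add(add(SZ, Z), mul(SSZ, SZ)))))))))
  [37] S(S(S(S(S(S(mul(S(add(Z, Z)), add(add(SZ, Z), mul(SSZ, SZ)))))))))
  [38] S(S(S(S(S(S(add(add(add(SZ, Z), mul(SSZ, SZ)), mul(add(Z, Z), add(add(SZ, Z), mul(SSZ, SZ))))))))))
  [39] S(S(S(S(S(S(add(add(S(add(Z, Z)), mul(SSZ, SZ)), mul(add(Z, Z), add(add(SZ, Z), mul(SSZ, SZ))))))))))
  [40] S(S(S(S(S(S(add(S(add(add(Z, Z), mul(SSZ, SZ))), mul(add(Z, Z), add(add(SZ, Z), mul(SSZ, SZ))))))))))
  [41] S(S(S(S(S(S(S(add(add(add(Z, Z), mul(SSZ, SZ)), mul(add(Z, Z), add(add(SZ, Z), mul(SSZ, SZ)))))))))))
  [42] S(S(S(S(S(S(S(add(add(Z, mul(SSZ, SZ)), mul(add(Z, Z), add(add(SZ, Z), mul(SSZ, SZ)))))))))))
  [43] S(S(S(S(S(S(S(add(mul(SSZ, SZ), mul(add(Z, Z), add(add(SZ, Z), mul(SSZ, SZ)))))))))))
  [44] S(S(S(S(S(S(S(add(add(SZ, mul(SZ, SZ)), mul(add(Z, Z), add(add(SZ, Z), mul(SSZ, SZ)))))))))))
  [45] S(S(S(S(S(S(S(add(S(add(Z, mul(SZ, SZ))), mul(add(Z, Z), add(add(SZ, Z), mul(SSZ, SZ)))))))))))
  [46] S(S(S(S(S(S(S(S(add(add(Z, mul(SZ, SZ)), mul(add(Z, Z), add(add(SZ, Z), mul(SSZ, SZ))))))))))))
  [47] S(S(S(S(S(S(S(S(add(mul(SZ, SZ), mul(add(Z, Z), add(add(SZ, Z), mul(SSZ, SZ))))))))))))
  [48] S(S(S(S(S(S(S(S(add(add(SZ, mul(Z, SZ)), mul(add(Z, Z), add(add(SZ, Z), mul(SSZ, SZ))))))))))))
  [49] S(S(S(S(S(S(S(S(add(S(add(Z, mul(Z, SZ))), mul(add(Z, Z), add(add(SZ, Z), mul(SSZ, SZ))))))))))))
  [50] S(S(S(S(S(S(S(S(S(add(add(Z, mul(Z, SZ)), mul(add(Z, Z), add(add(SZ, Z), mul(SSZ, SZ)))))))))))))
  [51] S(S(S(S(S(S(S(S(S(add(mul(Z, SZ), mul(add(Z, Z), add(add(SZ, Z), mul(SSZ, SZ)))))))))))))
  [52] S(S(S(S(S(S(S(S(S(add(Z, mul(add(Z, Z), add(add(SZ, Z), mul(SSZ, SZ)))))))))))))
  [53] S(S(S(S(S(S(S(S(S(mul(add(Z, Z), add(add(SZ, Z), mul(SSZ, SZ))))))))))))
  [54] S(S(S(S(S(S(S(S(S(mul(Z, add(add(SZ, Z), mul(SSZ, SZ))))))))))))
  [55] S^9(Z)

Answer: normal form = S^9(Z)  (in 55 steps)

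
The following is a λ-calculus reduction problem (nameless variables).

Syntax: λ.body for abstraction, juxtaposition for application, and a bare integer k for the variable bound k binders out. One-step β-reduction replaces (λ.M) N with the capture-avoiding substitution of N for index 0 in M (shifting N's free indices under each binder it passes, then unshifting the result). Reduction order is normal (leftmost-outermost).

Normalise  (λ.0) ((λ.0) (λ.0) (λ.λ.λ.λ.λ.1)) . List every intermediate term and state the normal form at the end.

  start: (λ.0) ((λ.0) (λ.0) (λ.λ.λ.λ.λ.1))
  [1] (λ.0) (λ.0) (λ.λ.λ.λ.λ.1)
  [2] (λ.0) (λ.λ.λ.λ.λ.1)
  [3] λ.λ.λ.λ.λ.1

Answer: normal form = λ.λ.λ.λ.λ.1  (in 3 steps)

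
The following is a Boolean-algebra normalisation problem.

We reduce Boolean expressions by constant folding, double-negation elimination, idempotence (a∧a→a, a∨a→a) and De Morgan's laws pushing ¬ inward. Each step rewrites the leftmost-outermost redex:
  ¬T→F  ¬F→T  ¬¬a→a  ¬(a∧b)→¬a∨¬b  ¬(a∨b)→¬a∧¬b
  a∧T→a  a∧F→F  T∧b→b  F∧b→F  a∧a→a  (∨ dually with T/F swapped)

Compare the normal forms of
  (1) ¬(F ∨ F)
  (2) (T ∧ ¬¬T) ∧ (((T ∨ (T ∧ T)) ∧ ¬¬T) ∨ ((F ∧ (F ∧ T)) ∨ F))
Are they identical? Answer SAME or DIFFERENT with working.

Answer: SAME — A ⇓ T, B ⇓ T

Derivation:
Term A:
  start: ¬(F ∨ F)
  →1  ¬F ∧ ¬F
  →2  ¬F
  →3  T

Term B:
  start: (T ∧ ¬¬T) ∧ (((T ∨ (T ∧ T)) ∧ ¬¬T) ∨ ((F ∧ (F ∧ T)) ∨ F))
  →1  ¬¬T ∧ (((T ∨ (T ∧ T)) ∧ ¬¬T) ∨ ((F ∧ (F ∧ T)) ∨ F))
  →2  T ∧ (((T ∨ (T ∧ T)) ∧ ¬¬T) ∨ ((F ∧ (F ∧ T)) ∨ F))
  →3  ((T ∨ (T ∧ T)) ∧ ¬¬T) ∨ ((F ∧ (F ∧ T)) ∨ F)
  →4  (T ∧ ¬¬T) ∨ ((F ∧ (F ∧ T)) ∨ F)
  →5  ¬¬T ∨ ((F ∧ (F ∧ T)) ∨ F)
  →6  T ∨ ((F ∧ (F ∧ T)) ∨ F)
  →7  T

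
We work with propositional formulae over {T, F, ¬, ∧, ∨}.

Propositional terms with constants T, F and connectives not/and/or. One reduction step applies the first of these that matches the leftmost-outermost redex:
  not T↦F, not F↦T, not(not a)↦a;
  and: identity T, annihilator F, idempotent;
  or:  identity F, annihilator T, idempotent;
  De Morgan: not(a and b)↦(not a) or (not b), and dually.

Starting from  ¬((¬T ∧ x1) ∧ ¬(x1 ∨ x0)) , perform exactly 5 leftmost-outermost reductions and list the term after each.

  start: ¬((¬T ∧ x1) ∧ ¬(x1 ∨ x0))
  [1] ¬(¬T ∧ x1) ∨ ¬¬(x1 ∨ x0)
  [2] (¬¬T ∨ ¬x1) ∨ ¬¬(x1 ∨ x0)
  [3] (T ∨ ¬x1) ∨ ¬¬(x1 ∨ x0)
  [4] T ∨ ¬¬(x1 ∨ x0)
  [5] T

Answer: after 5 steps: T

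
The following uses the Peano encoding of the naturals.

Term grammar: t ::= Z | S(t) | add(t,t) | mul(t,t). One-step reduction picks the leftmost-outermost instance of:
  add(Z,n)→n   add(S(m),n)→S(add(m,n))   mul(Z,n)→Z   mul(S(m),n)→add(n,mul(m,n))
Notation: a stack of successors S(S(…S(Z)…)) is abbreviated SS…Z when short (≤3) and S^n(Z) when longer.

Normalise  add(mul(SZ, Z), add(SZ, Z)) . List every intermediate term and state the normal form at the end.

  start: add(mul(SZ, Z), add(SZ, Z))
  →1  add(add(Z, mul(Z, Z)), add(SZ, Z))
  →2  add(mul(Z, Z), add(SZ, Z))
  →3  add(Z, add(SZ, Z))
  →4  add(SZ, Z)
  →5  S(add(Z, Z))
  →6  SZ

Answer: normal form = SZ  (in 6 steps)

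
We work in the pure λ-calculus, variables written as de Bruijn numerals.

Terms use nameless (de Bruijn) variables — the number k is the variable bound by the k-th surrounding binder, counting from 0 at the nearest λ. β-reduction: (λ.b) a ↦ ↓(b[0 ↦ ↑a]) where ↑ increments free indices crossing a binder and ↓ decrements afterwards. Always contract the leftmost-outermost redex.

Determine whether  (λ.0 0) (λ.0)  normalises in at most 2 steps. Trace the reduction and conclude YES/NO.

  start: (λ.0 0) (λ.0)
  [1] (λ.0) (λ.0)
  [2] λ.0

Answer: YES — reaches normal form λ.0 in 2 ≤ 2 steps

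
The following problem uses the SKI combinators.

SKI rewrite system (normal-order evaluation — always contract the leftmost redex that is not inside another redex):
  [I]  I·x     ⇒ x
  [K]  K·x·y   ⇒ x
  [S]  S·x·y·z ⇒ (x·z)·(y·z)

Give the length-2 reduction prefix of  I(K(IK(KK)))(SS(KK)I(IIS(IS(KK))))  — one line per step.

  start: I(K(IK(KK)))(SS(KK)I(IIS(IS(KK))))
  step 1: K(IK(KK))(SS(KK)I(IIS(IS(KK))))
  step 2: IK(KK)

Answer: after 2 steps: IK(KK)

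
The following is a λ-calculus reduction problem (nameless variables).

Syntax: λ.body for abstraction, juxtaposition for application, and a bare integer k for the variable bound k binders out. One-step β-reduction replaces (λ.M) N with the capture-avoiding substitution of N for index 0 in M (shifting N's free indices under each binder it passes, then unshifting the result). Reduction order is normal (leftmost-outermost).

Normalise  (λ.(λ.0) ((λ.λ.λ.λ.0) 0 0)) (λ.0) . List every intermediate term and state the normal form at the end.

Answer: normal form = λ.λ.0  (in 4 steps)

Derivation:
  start: (λ.(λ.0) ((λ.λ.λ.λ.0) 0 0)) (λ.0)
  [1] (λ.0) ((λ.λ.λ.λ.0) (λ.0) (λ.0))
  [2] (λ.λ.λ.λ.0) (λ.0) (λ.0)
  [3] (λ.λ.λ.0) (λ.0)
  [4] λ.λ.0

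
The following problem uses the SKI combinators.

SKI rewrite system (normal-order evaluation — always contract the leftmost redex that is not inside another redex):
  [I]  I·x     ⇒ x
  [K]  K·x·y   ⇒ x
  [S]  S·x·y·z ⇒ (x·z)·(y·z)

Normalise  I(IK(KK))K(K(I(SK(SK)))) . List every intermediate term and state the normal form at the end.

Answer: normal form = K  (in 4 steps)

Working:
  start: I(IK(KK))K(K(I(SK(SK))))
  [1] IK(KK)K(K(I(SK(SK))))
  [2] K(KK)K(K(I(SK(SK))))
  [3] KK(K(I(SK(SK))))
  [4] K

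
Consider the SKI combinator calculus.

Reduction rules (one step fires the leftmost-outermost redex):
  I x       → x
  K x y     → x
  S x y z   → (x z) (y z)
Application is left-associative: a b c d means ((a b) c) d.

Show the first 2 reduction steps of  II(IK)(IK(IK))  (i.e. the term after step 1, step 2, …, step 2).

Answer: after 2 steps: IK(IK(IK))

Reduction:
  start: II(IK)(IK(IK))
  →1  I(IK)(IK(IK))
  →2  IK(IK(IK))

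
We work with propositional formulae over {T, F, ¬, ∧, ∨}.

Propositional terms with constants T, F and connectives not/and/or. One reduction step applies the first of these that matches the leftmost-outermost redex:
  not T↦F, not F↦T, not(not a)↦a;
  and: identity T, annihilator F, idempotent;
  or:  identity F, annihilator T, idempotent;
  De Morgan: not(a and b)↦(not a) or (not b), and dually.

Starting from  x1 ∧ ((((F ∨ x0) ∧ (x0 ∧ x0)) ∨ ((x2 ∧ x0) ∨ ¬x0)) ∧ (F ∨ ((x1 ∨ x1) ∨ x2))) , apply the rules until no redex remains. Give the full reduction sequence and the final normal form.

  start: x1 ∧ ((((F ∨ x0) ∧ (x0 ∧ x0)) ∨ ((x2 ∧ x0) ∨ ¬x0)) ∧ (F ∨ ((x1 ∨ x1) ∨ x2)))
  [1] x1 ∧ (((x0 ∧ (x0 ∧ x0)) ∨ ((x2 ∧ x0) ∨ ¬x0)) ∧ (F ∨ ((x1 ∨ x1) ∨ x2)))
  [2] x1 ∧ (((x0 ∧ x0) ∨ ((x2 ∧ x0) ∨ ¬x0)) ∧ (F ∨ ((x1 ∨ x1) ∨ x2)))
  [3] x1 ∧ ((x0 ∨ ((x2 ∧ x0) ∨ ¬x0)) ∧ (F ∨ ((x1 ∨ x1) ∨ x2)))
  [4] x1 ∧ ((x0 ∨ ((x2 ∧ x0) ∨ ¬x0)) ∧ ((x1 ∨ x1) ∨ x2))
  [5] x1 ∧ ((x0 ∨ ((x2 ∧ x0) ∨ ¬x0)) ∧ (x1 ∨ x2))

Answer: normal form = x1 ∧ ((x0 ∨ ((x2 ∧ x0) ∨ ¬x0)) ∧ (x1 ∨ x2))  (in 5 steps)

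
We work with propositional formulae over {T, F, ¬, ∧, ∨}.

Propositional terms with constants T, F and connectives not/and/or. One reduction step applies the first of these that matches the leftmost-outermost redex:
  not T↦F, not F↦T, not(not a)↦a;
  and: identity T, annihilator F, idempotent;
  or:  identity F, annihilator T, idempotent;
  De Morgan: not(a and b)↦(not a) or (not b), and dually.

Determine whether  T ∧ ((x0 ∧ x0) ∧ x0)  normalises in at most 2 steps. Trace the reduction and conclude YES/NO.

  start: T ∧ ((x0 ∧ x0) ∧ x0)
  [1] (x0 ∧ x0) ∧ x0
  [2] x0 ∧ x0

Answer: NO — after 2 steps the term is x0 ∧ x0, not yet normal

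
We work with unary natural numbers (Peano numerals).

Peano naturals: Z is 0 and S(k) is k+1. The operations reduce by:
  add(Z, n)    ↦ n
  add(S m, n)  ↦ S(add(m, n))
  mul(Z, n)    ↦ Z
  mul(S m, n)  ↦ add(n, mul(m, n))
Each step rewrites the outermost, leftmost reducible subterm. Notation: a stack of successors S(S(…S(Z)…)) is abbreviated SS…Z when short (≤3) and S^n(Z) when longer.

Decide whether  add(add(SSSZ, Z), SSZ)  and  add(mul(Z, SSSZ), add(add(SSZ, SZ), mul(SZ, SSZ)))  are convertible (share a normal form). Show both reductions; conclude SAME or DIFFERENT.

Term A:
  start: add(add(SSSZ, Z), SSZ)
  →1  add(S(add(SSZ, Z)), SSZ)
  →2  S(add(add(SSZ, Z), SSZ))
  →3  S(add(S(add(SZ, Z)), SSZ))
  →4  S(S(add(add(SZ, Z), SSZ)))
  →5  S(S(add(S(add(Z, Z)), SSZ)))
  →6  S(S(S(add(add(Z, Z), SSZ))))
  →7  S(S(S(add(Z, SSZ))))
  →8  S^5(Z)

Term B:
  start: add(mul(Z, SSSZ), add(add(SSZ, SZ), mul(SZ, SSZ)))
  →1  add(Z, add(add(SSZ, SZ), mul(SZ, SSZ)))
  →2  add(add(SSZ, SZ), mul(SZ, SSZ))
  →3  add(S(add(SZ, SZ)), mul(SZ, SSZ))
  →4  S(add(add(SZ, SZ), mul(SZ, SSZ)))
  →5  S(add(S(add(Z, SZ)), mul(SZ, SSZ)))
  →6  S(S(add(add(Z, SZ), mul(SZ, SSZ))))
  →7  S(S(add(SZ, mul(SZ, SSZ))))
  →8  S(S(S(add(Z, mul(SZ, SSZ)))))
  →9  S(S(S(mul(SZ, SSZ))))
  →10  S(S(S(add(SSZ, mul(Z, SSZ)))))
  →11  S(S(S(S(add(SZ, mul(Z, SSZ))))))
  →12  S(S(S(S(S(add(Z, mul(Z, SSZ)))))))
  →13  S(S(S(S(S(mul(Z, SSZ))))))
  →14  S^5(Z)

Answer: SAME — A ⇓ S^5(Z), B ⇓ S^5(Z)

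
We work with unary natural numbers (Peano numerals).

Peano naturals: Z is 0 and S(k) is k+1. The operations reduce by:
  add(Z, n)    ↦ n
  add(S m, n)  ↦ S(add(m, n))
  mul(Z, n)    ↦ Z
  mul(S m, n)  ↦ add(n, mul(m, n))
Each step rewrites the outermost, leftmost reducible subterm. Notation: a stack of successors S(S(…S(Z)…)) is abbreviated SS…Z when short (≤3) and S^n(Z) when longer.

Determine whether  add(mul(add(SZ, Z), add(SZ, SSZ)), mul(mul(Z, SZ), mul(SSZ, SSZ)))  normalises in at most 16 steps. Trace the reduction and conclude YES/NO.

Answer: YES — reaches normal form SSSZ in 16 ≤ 16 steps

Reduction:
  start: add(mul(add(SZ, Z), add(SZ, SSZ)), mul(mul(Z, SZ), mul(SSZ, SSZ)))
  step 1: add(mul(S(add(Z, Z)), add(SZ, SSZ)), mul(mul(Z, SZ), mul(SSZ, SSZ)))
  step 2: add(add(add(SZ, SSZ), mul(add(Z, Z), add(SZ, SSZ))), mul(mul(Z, SZ), mul(SSZ, SSZ)))
  step 3: add(add(S(add(Z, SSZ)), mul(add(Z, Z), add(SZ, SSZ))), mul(mul(Z, SZ), mul(SSZ, SSZ)))
  step 4: add(S(add(add(Z, SSZ), mul(add(Z, Z), add(SZ, SSZ)))), mul(mul(Z, SZ), mul(SSZ, SSZ)))
  step 5: S(add(add(add(Z, SSZ), mul(add(Z, Z), add(SZ, SSZ))), mul(mul(Z, SZ), mul(SSZ, SSZ))))
  step 6: S(add(add(SSZ, mul(add(Z, Z), add(SZ, SSZ))), mul(mul(Z, SZ), mul(SSZ, SSZ))))
  step 7: S(add(S(add(SZ, mul(add(Z, Z), add(SZ, SSZ)))), mul(mul(Z, SZ), mul(SSZ, SSZ))))
  step 8: S(S(add(add(SZ, mul(add(Z, Z), add(SZ, SSZ))), mul(mul(Z, SZ), mul(SSZ, SSZ)))))
  step 9: S(S(add(S(add(Z, mul(add(Z, Z), add(SZ, SSZ)))), mul(mul(Z, SZ), mul(SSZ, SSZ)))))
  step 10: S(S(S(add(add(Z, mul(add(Z, Z), add(SZ, SSZ))), mul(mul(Z, SZ), mul(SSZ, SSZ))))))
  step 11: S(S(S(add(mul(add(Z, Z), add(SZ, SSZ)), mul(mul(Z, SZ), mul(SSZ, SSZ))))))
  step 12: S(S(S(add(mul(Z, add(SZ, SSZ)), mul(mul(Z, SZ), mul(SSZ, SSZ))))))
  step 13: S(S(S(add(Z, mul(mul(Z, SZ), mul(SSZ, SSZ))))))
  step 14: S(S(S(mul(mul(Z, SZ), mul(SSZ, SSZ)))))
  step 15: S(S(S(mul(Z, mul(SSZ, SSZ)))))
  step 16: SSSZ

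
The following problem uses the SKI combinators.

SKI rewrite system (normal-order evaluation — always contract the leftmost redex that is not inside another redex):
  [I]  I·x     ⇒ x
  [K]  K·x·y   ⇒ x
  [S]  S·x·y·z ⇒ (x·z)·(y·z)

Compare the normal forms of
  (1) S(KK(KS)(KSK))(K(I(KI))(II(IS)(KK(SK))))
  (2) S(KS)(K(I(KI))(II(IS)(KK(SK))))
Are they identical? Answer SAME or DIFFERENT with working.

Answer: SAME — A ⇓ S(KS)(KI), B ⇓ S(KS)(KI)

Reduction:
Term A:
  start: S(KK(KS)(KSK))(K(I(KI))(II(IS)(KK(SK))))
  step 1: S(K(KSK))(K(I(KI))(II(IS)(KK(SK))))
  step 2: S(KS)(K(I(KI))(II(IS)(KK(SK))))
  step 3: S(KS)(I(KI))
  step 4: S(KS)(KI)

Term B:
  start: S(KS)(K(I(KI))(II(IS)(KK(SK))))
  step 1: S(KS)(I(KI))
  step 2: S(KS)(KI)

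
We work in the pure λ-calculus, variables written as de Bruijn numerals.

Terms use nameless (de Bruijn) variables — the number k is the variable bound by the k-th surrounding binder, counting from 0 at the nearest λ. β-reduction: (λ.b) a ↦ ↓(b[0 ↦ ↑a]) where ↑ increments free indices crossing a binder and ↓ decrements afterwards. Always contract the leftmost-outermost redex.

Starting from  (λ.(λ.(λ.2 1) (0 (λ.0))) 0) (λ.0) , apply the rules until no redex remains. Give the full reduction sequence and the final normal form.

  start: (λ.(λ.(λ.2 1) (0 (λ.0))) 0) (λ.0)
  [1] (λ.(λ.(λ.0) 1) (0 (λ.0))) (λ.0)
  [2] (λ.(λ.0) (λ.0)) ((λ.0) (λ.0))
  [3] (λ.0) (λ.0)
  [4] λ.0

Answer: normal form = λ.0  (in 4 steps)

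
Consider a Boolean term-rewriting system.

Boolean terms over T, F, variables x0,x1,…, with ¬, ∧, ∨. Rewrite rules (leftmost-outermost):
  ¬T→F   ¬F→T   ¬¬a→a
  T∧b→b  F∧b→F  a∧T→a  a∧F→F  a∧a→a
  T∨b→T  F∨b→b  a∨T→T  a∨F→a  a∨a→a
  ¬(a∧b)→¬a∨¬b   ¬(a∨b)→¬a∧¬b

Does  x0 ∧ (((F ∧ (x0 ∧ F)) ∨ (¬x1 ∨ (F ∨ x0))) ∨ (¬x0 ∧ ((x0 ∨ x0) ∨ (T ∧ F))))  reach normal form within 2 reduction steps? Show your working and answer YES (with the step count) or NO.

  start: x0 ∧ (((F ∧ (x0 ∧ F)) ∨ (¬x1 ∨ (F ∨ x0))) ∨ (¬x0 ∧ ((x0 ∨ x0) ∨ (T ∧ F))))
  [1] x0 ∧ ((F ∨ (¬x1 ∨ (F ∨ x0))) ∨ (¬x0 ∧ ((x0 ∨ x0) ∨ (T ∧ F))))
  [2] x0 ∧ ((¬x1 ∨ (F ∨ x0)) ∨ (¬x0 ∧ ((x0 ∨ x0) ∨ (T ∧ F))))

Answer: NO — after 2 steps the term is x0 ∧ ((¬x1 ∨ (F ∨ x0)) ∨ (¬x0 ∧ ((x0 ∨ x0) ∨ (T ∧ F)))), not yet normal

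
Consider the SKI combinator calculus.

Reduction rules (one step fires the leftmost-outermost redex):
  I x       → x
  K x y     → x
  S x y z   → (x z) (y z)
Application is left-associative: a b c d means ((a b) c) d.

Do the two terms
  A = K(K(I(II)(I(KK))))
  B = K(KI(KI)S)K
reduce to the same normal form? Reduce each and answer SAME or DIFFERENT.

Term A:
  start: K(K(I(II)(I(KK))))
  step 1: K(K(II(I(KK))))
  step 2: K(K(I(I(KK))))
  step 3: K(K(I(KK)))
  step 4: K(K(KK))

Term B:
  start: K(KI(KI)S)K
  step 1: KI(KI)S
  step 2: IS
  step 3: S

Answer: DIFFERENT — A ⇓ K(K(KK)), B ⇓ S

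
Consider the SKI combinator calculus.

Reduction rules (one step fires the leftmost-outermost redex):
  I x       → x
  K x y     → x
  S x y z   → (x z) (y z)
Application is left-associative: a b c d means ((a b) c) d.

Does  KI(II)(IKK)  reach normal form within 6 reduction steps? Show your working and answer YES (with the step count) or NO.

Answer: YES — reaches normal form KK in 3 ≤ 6 steps

Working:
  start: KI(II)(IKK)
  [1] I(IKK)
  [2] IKK
  [3] KK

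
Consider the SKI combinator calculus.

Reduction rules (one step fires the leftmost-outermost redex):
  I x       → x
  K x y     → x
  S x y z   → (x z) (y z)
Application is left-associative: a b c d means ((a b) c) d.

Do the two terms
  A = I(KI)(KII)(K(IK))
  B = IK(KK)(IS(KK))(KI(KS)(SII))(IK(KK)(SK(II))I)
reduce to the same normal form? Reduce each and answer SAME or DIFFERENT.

Answer: SAME — A ⇓ KK, B ⇓ KK

Working:
Term A:
  start: I(KI)(KII)(K(IK))
  →1  KI(KII)(K(IK))
  →2  I(K(IK))
  →3  K(IK)
  →4  KK

Term B:
  start: IK(KK)(IS(KK))(KI(KS)(SII))(IK(KK)(SK(II))I)
  →1  K(KK)(IS(KK))(KI(KS)(SII))(IK(KK)(SK(II))I)
  →2  KK(KI(KS)(SII))(IK(KK)(SK(II))I)
  →3  K(IK(KK)(SK(II))I)
  →4  K(K(KK)(SK(II))I)
  →5  K(KKI)
  →6  KK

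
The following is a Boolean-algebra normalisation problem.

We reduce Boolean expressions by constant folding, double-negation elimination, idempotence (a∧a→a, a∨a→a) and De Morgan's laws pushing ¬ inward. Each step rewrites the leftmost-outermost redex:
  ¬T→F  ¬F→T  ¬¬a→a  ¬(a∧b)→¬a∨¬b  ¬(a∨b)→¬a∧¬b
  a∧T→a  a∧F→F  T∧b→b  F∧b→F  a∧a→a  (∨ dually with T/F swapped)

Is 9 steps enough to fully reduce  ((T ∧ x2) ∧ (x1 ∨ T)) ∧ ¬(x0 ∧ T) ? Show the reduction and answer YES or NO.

Answer: YES — reaches normal form x2 ∧ ¬x0 in 6 ≤ 9 steps

Reduction:
  start: ((T ∧ x2) ∧ (x1 ∨ T)) ∧ ¬(x0 ∧ T)
  step 1: (x2 ∧ (x1 ∨ T)) ∧ ¬(x0 ∧ T)
  step 2: (x2 ∧ T) ∧ ¬(x0 ∧ T)
  step 3: x2 ∧ ¬(x0 ∧ T)
  step 4: x2 ∧ (¬x0 ∨ ¬T)
  step 5: x2 ∧ (¬x0 ∨ F)
  step 6: x2 ∧ ¬x0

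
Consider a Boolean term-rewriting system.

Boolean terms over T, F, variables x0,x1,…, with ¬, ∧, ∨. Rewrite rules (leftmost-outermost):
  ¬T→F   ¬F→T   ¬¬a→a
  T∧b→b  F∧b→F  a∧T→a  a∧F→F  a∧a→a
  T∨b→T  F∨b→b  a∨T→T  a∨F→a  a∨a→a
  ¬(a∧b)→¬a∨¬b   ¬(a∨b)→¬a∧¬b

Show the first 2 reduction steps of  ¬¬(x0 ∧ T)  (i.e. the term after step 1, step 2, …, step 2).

  start: ¬¬(x0 ∧ T)
  step 1: x0 ∧ T
  step 2: x0

Answer: after 2 steps: x0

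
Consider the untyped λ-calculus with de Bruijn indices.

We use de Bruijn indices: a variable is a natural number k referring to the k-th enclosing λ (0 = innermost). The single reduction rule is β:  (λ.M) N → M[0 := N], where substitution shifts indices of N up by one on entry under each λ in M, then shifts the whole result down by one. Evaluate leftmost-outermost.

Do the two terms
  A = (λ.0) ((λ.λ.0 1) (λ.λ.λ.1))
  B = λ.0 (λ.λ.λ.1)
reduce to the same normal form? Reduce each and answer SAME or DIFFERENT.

Term A:
  start: (λ.0) ((λ.λ.0 1) (λ.λ.λ.1))
  [1] (λ.λ.0 1) (λ.λ.λ.1)
  [2] λ.0 (λ.λ.λ.1)

Term B:
  start: λ.0 (λ.λ.λ.1)

Answer: SAME — A ⇓ λ.0 (λ.λ.λ.1), B ⇓ λ.0 (λ.λ.λ.1)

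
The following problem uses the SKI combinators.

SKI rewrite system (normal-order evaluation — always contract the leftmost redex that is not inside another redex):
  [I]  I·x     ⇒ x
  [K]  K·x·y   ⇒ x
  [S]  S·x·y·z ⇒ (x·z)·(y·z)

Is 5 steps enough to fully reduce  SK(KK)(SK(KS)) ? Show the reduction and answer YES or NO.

Answer: YES — reaches normal form SK(KS) in 2 ≤ 5 steps

Working:
  start: SK(KK)(SK(KS))
  [1] K(SK(KS))(KK(SK(KS)))
  [2] SK(KS)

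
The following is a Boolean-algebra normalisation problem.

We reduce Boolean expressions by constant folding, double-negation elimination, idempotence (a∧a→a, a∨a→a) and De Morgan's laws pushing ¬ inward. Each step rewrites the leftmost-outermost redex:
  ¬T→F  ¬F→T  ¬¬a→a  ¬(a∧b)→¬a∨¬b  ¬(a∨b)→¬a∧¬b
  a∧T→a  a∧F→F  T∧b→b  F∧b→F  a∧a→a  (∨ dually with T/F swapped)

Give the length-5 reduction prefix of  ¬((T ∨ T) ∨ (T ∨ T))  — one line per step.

Answer: after 5 steps: F

Working:
  start: ¬((T ∨ T) ∨ (T ∨ T))
  →1  ¬(T ∨ T) ∧ ¬(T ∨ T)
  →2  ¬(T ∨ T)
  →3  ¬T ∧ ¬T
  →4  ¬T
  →5  F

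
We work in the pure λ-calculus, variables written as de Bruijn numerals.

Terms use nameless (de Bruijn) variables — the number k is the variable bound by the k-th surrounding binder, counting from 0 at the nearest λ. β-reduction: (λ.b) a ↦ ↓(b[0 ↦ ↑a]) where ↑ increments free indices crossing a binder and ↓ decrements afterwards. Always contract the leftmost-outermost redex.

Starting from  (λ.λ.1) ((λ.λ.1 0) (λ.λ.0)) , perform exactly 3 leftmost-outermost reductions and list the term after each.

Answer: after 3 steps: λ.λ.λ.0

Derivation:
  start: (λ.λ.1) ((λ.λ.1 0) (λ.λ.0))
  →1  λ.(λ.λ.1 0) (λ.λ.0)
  →2  λ.λ.(λ.λ.0) 0
  →3  λ.λ.λ.0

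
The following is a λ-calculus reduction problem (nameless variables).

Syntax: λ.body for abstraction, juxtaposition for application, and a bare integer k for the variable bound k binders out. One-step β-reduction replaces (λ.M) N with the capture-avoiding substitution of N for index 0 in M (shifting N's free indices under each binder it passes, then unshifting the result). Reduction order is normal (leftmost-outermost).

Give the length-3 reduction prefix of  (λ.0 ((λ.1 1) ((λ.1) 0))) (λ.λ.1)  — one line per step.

Answer: after 3 steps: λ.(λ.λ.1) (λ.λ.1)

Reduction:
  start: (λ.0 ((λ.1 1) ((λ.1) 0))) (λ.λ.1)
  step 1: (λ.λ.1) ((λ.(λ.λ.1) (λ.λ.1)) ((λ.λ.λ.1) (λ.λ.1)))
  step 2: λ.(λ.(λ.λ.1) (λ.λ.1)) ((λ.λ.λ.1) (λ.λ.1))
  step 3: λ.(λ.λ.1) (λ.λ.1)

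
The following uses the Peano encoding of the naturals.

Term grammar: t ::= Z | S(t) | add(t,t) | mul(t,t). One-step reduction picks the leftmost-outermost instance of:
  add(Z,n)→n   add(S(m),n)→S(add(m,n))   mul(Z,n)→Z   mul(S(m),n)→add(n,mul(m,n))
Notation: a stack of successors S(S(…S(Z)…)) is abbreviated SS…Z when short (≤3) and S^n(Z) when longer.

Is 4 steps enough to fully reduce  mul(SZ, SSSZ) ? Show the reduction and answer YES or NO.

Answer: NO — after 4 steps the term is S(S(S(add(Z, mul(Z, SSSZ))))), not yet normal

Reduction:
  start: mul(SZ, SSSZ)
  →1  add(SSSZ, mul(Z, SSSZ))
  →2  S(add(SSZ, mul(Z, SSSZ)))
  →3  S(S(add(SZ, mul(Z, SSSZ))))
  →4  S(S(S(add(Z, mul(Z, SSSZ)))))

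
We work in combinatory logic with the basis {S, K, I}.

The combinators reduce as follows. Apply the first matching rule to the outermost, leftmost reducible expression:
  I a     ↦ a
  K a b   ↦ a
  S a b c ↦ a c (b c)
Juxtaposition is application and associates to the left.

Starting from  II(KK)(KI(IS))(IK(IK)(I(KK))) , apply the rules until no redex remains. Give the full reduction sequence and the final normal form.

  start: II(KK)(KI(IS))(IK(IK)(I(KK)))
  step 1: I(KK)(KI(IS))(IK(IK)(I(KK)))
  step 2: KK(KI(IS))(IK(IK)(I(KK)))
  step 3: K(IK(IK)(I(KK)))
  step 4: K(K(IK)(I(KK)))
  step 5: K(IK)
  step 6: KK

Answer: normal form = KK  (in 6 steps)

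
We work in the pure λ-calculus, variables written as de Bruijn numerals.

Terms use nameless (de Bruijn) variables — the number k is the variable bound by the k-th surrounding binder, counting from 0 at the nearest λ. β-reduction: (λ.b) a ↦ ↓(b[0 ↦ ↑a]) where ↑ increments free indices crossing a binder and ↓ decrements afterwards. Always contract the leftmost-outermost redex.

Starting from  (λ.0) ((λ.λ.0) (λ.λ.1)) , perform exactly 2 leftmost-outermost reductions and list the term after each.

Answer: after 2 steps: λ.0

Derivation:
  start: (λ.0) ((λ.λ.0) (λ.λ.1))
  [1] (λ.λ.0) (λ.λ.1)
  [2] λ.0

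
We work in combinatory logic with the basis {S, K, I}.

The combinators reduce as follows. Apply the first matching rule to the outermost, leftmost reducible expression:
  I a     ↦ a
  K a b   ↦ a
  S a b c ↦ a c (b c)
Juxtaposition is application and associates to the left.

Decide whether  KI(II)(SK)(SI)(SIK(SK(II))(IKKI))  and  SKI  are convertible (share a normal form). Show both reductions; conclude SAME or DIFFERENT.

Answer: SAME — A ⇓ SKI, B ⇓ SKI

Derivation:
Term A:
  start: KI(II)(SK)(SI)(SIK(SK(II))(IKKI))
  [1] I(SK)(SI)(SIK(SK(II))(IKKI))
  [2] SK(SI)(SIK(SK(II))(IKKI))
  [3] K(SIK(SK(II))(IKKI))(SI(SIK(SK(II))(IKKI)))
  [4] SIK(SK(II))(IKKI)
  [5] I(SK(II))(K(SK(II)))(IKKI)
  [6] SK(II)(K(SK(II)))(IKKI)
  [7] K(K(SK(II)))(II(K(SK(II))))(IKKI)
  [8] K(SK(II))(IKKI)
  [9] SK(II)
  [10] SKI

Term B:
  start: SKI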